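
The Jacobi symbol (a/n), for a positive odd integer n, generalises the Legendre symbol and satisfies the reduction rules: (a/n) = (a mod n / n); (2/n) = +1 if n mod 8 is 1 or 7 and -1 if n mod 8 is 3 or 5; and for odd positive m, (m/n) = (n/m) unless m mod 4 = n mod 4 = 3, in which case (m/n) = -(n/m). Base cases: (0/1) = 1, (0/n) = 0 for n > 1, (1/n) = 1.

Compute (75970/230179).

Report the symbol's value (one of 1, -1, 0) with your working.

75970 = 2^1·37985; (2/230179) = -1 since 230179 mod 8 = 3, so (75970/230179) = (-1)^1·(37985/230179); sign now -1
reciprocity: (37985/230179) = +1·(230179/37985) since 37985 mod 4 = 1, 230179 mod 4 = 3; sign now -1
(230179/37985) = (2269/37985)   [reduce mod 37985]
reciprocity: (2269/37985) = +1·(37985/2269) since 2269 mod 4 = 1, 37985 mod 4 = 1; sign now -1
(37985/2269) = (1681/2269)   [reduce mod 2269]
reciprocity: (1681/2269) = +1·(2269/1681) since 1681 mod 4 = 1, 2269 mod 4 = 1; sign now -1
(2269/1681) = (588/1681)   [reduce mod 1681]
588 = 2^2·147; (2/1681) = +1 since 1681 mod 8 = 1, so (588/1681) = (+1)^2·(147/1681); sign now -1
reciprocity: (147/1681) = +1·(1681/147) since 147 mod 4 = 3, 1681 mod 4 = 1; sign now -1
(1681/147) = (64/147)   [reduce mod 147]
64 = 2^6·1; (2/147) = -1 since 147 mod 8 = 3, so (64/147) = (-1)^6·(1/147); sign now -1
(1/147) = 1; final value = sign = -1

-1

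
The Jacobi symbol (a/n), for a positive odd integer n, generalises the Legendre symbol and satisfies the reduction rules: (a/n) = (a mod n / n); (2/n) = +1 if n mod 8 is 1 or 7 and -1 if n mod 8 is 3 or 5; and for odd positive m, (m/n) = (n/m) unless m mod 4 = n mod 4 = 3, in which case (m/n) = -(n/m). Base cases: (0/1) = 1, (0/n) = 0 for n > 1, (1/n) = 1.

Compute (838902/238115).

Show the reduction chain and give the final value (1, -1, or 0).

-1

(838902/238115) = (124557/238115)   [reduce mod 238115]
reciprocity: (124557/238115) = +1·(238115/124557) since 124557 mod 4 = 1, 238115 mod 4 = 3; sign now +1
(238115/124557) = (113558/124557)   [reduce mod 124557]
113558 = 2^1·56779; (2/124557) = -1 since 124557 mod 8 = 5, so (113558/124557) = (-1)^1·(56779/124557); sign now -1
reciprocity: (56779/124557) = +1·(124557/56779) since 56779 mod 4 = 3, 124557 mod 4 = 1; sign now -1
(124557/56779) = (10999/56779)   [reduce mod 56779]
reciprocity: (10999/56779) = -1·(56779/10999) since 10999 mod 4 = 3, 56779 mod 4 = 3; sign now +1
(56779/10999) = (1784/10999)   [reduce mod 10999]
1784 = 2^3·223; (2/10999) = +1 since 10999 mod 8 = 7, so (1784/10999) = (+1)^3·(223/10999); sign now +1
reciprocity: (223/10999) = -1·(10999/223) since 223 mod 4 = 3, 10999 mod 4 = 3; sign now -1
(10999/223) = (72/223)   [reduce mod 223]
72 = 2^3·9; (2/223) = +1 since 223 mod 8 = 7, so (72/223) = (+1)^3·(9/223); sign now -1
reciprocity: (9/223) = +1·(223/9) since 9 mod 4 = 1, 223 mod 4 = 3; sign now -1
(223/9) = (7/9)   [reduce mod 9]
reciprocity: (7/9) = +1·(9/7) since 7 mod 4 = 3, 9 mod 4 = 1; sign now -1
(9/7) = (2/7)   [reduce mod 7]
2 = 2^1·1; (2/7) = +1 since 7 mod 8 = 7, so (2/7) = (+1)^1·(1/7); sign now -1
(1/7) = 1; final value = sign = -1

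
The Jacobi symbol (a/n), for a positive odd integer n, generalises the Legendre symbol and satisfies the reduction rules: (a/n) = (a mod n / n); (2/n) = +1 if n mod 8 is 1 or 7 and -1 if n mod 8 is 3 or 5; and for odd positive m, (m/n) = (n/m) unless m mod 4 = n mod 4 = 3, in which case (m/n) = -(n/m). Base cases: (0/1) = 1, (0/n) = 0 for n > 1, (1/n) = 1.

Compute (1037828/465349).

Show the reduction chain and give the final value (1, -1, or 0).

-1

(1037828/465349) = (107130/465349)   [reduce mod 465349]
107130 = 2^1·53565; (2/465349) = -1 since 465349 mod 8 = 5, so (107130/465349) = (-1)^1·(53565/465349); sign now -1
reciprocity: (53565/465349) = +1·(465349/53565) since 53565 mod 4 = 1, 465349 mod 4 = 1; sign now -1
(465349/53565) = (36829/53565)   [reduce mod 53565]
reciprocity: (36829/53565) = +1·(53565/36829) since 36829 mod 4 = 1, 53565 mod 4 = 1; sign now -1
(53565/36829) = (16736/36829)   [reduce mod 36829]
16736 = 2^5·523; (2/36829) = -1 since 36829 mod 8 = 5, so (16736/36829) = (-1)^5·(523/36829); sign now +1
reciprocity: (523/36829) = +1·(36829/523) since 523 mod 4 = 3, 36829 mod 4 = 1; sign now +1
(36829/523) = (219/523)   [reduce mod 523]
reciprocity: (219/523) = -1·(523/219) since 219 mod 4 = 3, 523 mod 4 = 3; sign now -1
(523/219) = (85/219)   [reduce mod 219]
reciprocity: (85/219) = +1·(219/85) since 85 mod 4 = 1, 219 mod 4 = 3; sign now -1
(219/85) = (49/85)   [reduce mod 85]
reciprocity: (49/85) = +1·(85/49) since 49 mod 4 = 1, 85 mod 4 = 1; sign now -1
(85/49) = (36/49)   [reduce mod 49]
36 = 2^2·9; (2/49) = +1 since 49 mod 8 = 1, so (36/49) = (+1)^2·(9/49); sign now -1
reciprocity: (9/49) = +1·(49/9) since 9 mod 4 = 1, 49 mod 4 = 1; sign now -1
(49/9) = (4/9)   [reduce mod 9]
4 = 2^2·1; (2/9) = +1 since 9 mod 8 = 1, so (4/9) = (+1)^2·(1/9); sign now -1
(1/9) = 1; final value = sign = -1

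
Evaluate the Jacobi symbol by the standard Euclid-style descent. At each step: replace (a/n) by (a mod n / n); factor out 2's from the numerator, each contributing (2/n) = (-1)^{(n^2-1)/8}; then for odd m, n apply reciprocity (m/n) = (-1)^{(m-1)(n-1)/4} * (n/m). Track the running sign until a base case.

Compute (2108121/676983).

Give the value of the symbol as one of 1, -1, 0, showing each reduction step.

(2108121/676983) = (77172/676983)   [reduce mod 676983]
77172 = 2^2·19293; (2/676983) = +1 since 676983 mod 8 = 7, so (77172/676983) = (+1)^2·(19293/676983); sign now +1
reciprocity: (19293/676983) = +1·(676983/19293) since 19293 mod 4 = 1, 676983 mod 4 = 3; sign now +1
(676983/19293) = (1728/19293)   [reduce mod 19293]
1728 = 2^6·27; (2/19293) = -1 since 19293 mod 8 = 5, so (1728/19293) = (-1)^6·(27/19293); sign now +1
reciprocity: (27/19293) = +1·(19293/27) since 27 mod 4 = 3, 19293 mod 4 = 1; sign now +1
(19293/27) = (15/27)   [reduce mod 27]
reciprocity: (15/27) = -1·(27/15) since 15 mod 4 = 3, 27 mod 4 = 3; sign now -1
(27/15) = (12/15)   [reduce mod 15]
12 = 2^2·3; (2/15) = +1 since 15 mod 8 = 7, so (12/15) = (+1)^2·(3/15); sign now -1
reciprocity: (3/15) = -1·(15/3) since 3 mod 4 = 3, 15 mod 4 = 3; sign now +1
(15/3) = (0/3)   [reduce mod 3]
(0/3) = 0   [gcd(a, n) > 1]; final value = 0

0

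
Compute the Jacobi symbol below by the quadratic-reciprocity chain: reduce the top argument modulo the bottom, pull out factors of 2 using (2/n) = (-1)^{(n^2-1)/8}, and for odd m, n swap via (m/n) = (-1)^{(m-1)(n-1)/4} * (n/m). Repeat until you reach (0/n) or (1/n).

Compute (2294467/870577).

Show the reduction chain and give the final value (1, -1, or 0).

-1

(2294467/870577): 2294467 mod 870577 = 553313, so (2294467/870577) = (553313/870577)
flip (553313/870577) -> (870577/553313): both odd, 553313 mod 4 = 1, 870577 mod 4 = 1, so the flip contributes +1; sign now +1
(870577/553313): 870577 mod 553313 = 317264, so (870577/553313) = (317264/553313)
factor out 2^4: 317264 = 2^4·19829; with 553313 mod 8 = 1, (2/553313) = +1; sign now +1; continue with (19829/553313)
flip (19829/553313) -> (553313/19829): both odd, 19829 mod 4 = 1, 553313 mod 4 = 1, so the flip contributes +1; sign now +1
(553313/19829): 553313 mod 19829 = 17930, so (553313/19829) = (17930/19829)
factor out 2^1: 17930 = 2^1·8965; with 19829 mod 8 = 5, (2/19829) = -1; sign now -1; continue with (8965/19829)
flip (8965/19829) -> (19829/8965): both odd, 8965 mod 4 = 1, 19829 mod 4 = 1, so the flip contributes +1; sign now -1
(19829/8965): 19829 mod 8965 = 1899, so (19829/8965) = (1899/8965)
flip (1899/8965) -> (8965/1899): both odd, 1899 mod 4 = 3, 8965 mod 4 = 1, so the flip contributes +1; sign now -1
(8965/1899): 8965 mod 1899 = 1369, so (8965/1899) = (1369/1899)
flip (1369/1899) -> (1899/1369): both odd, 1369 mod 4 = 1, 1899 mod 4 = 3, so the flip contributes +1; sign now -1
(1899/1369): 1899 mod 1369 = 530, so (1899/1369) = (530/1369)
factor out 2^1: 530 = 2^1·265; with 1369 mod 8 = 1, (2/1369) = +1; sign now -1; continue with (265/1369)
flip (265/1369) -> (1369/265): both odd, 265 mod 4 = 1, 1369 mod 4 = 1, so the flip contributes +1; sign now -1
(1369/265): 1369 mod 265 = 44, so (1369/265) = (44/265)
factor out 2^2: 44 = 2^2·11; with 265 mod 8 = 1, (2/265) = +1; sign now -1; continue with (11/265)
flip (11/265) -> (265/11): both odd, 11 mod 4 = 3, 265 mod 4 = 1, so the flip contributes +1; sign now -1
(265/11): 265 mod 11 = 1, so (265/11) = (1/11)
reached (1/11) = 1, so the symbol is -1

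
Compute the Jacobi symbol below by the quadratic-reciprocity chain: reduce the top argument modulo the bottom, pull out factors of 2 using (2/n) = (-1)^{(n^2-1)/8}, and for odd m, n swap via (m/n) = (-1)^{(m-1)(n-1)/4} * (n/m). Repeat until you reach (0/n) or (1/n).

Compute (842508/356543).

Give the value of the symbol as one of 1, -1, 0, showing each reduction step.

(842508/356543): 842508 mod 356543 = 129422, so (842508/356543) = (129422/356543)
factor out 2^1: 129422 = 2^1·64711; with 356543 mod 8 = 7, (2/356543) = +1; sign now +1; continue with (64711/356543)
flip (64711/356543) -> (356543/64711): both odd, 64711 mod 4 = 3, 356543 mod 4 = 3, so the flip contributes -1; sign now -1
(356543/64711): 356543 mod 64711 = 32988, so (356543/64711) = (32988/64711)
factor out 2^2: 32988 = 2^2·8247; with 64711 mod 8 = 7, (2/64711) = +1; sign now -1; continue with (8247/64711)
flip (8247/64711) -> (64711/8247): both odd, 8247 mod 4 = 3, 64711 mod 4 = 3, so the flip contributes -1; sign now +1
(64711/8247): 64711 mod 8247 = 6982, so (64711/8247) = (6982/8247)
factor out 2^1: 6982 = 2^1·3491; with 8247 mod 8 = 7, (2/8247) = +1; sign now +1; continue with (3491/8247)
flip (3491/8247) -> (8247/3491): both odd, 3491 mod 4 = 3, 8247 mod 4 = 3, so the flip contributes -1; sign now -1
(8247/3491): 8247 mod 3491 = 1265, so (8247/3491) = (1265/3491)
flip (1265/3491) -> (3491/1265): both odd, 1265 mod 4 = 1, 3491 mod 4 = 3, so the flip contributes +1; sign now -1
(3491/1265): 3491 mod 1265 = 961, so (3491/1265) = (961/1265)
flip (961/1265) -> (1265/961): both odd, 961 mod 4 = 1, 1265 mod 4 = 1, so the flip contributes +1; sign now -1
(1265/961): 1265 mod 961 = 304, so (1265/961) = (304/961)
factor out 2^4: 304 = 2^4·19; with 961 mod 8 = 1, (2/961) = +1; sign now -1; continue with (19/961)
flip (19/961) -> (961/19): both odd, 19 mod 4 = 3, 961 mod 4 = 1, so the flip contributes +1; sign now -1
(961/19): 961 mod 19 = 11, so (961/19) = (11/19)
flip (11/19) -> (19/11): both odd, 11 mod 4 = 3, 19 mod 4 = 3, so the flip contributes -1; sign now +1
(19/11): 19 mod 11 = 8, so (19/11) = (8/11)
factor out 2^3: 8 = 2^3·1; with 11 mod 8 = 3, (2/11) = -1; sign now -1; continue with (1/11)
reached (1/11) = 1, so the symbol is -1

-1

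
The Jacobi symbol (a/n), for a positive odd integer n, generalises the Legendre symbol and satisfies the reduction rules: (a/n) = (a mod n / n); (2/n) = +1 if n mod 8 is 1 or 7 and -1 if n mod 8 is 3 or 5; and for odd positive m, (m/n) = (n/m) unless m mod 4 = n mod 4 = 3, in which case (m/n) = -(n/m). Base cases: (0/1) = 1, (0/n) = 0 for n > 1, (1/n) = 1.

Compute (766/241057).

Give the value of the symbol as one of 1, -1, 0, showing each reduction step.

766 = 2^1·383; (2/241057) = +1 since 241057 mod 8 = 1, so (766/241057) = (+1)^1·(383/241057); sign now +1
reciprocity: (383/241057) = +1·(241057/383) since 383 mod 4 = 3, 241057 mod 4 = 1; sign now +1
(241057/383) = (150/383)   [reduce mod 383]
150 = 2^1·75; (2/383) = +1 since 383 mod 8 = 7, so (150/383) = (+1)^1·(75/383); sign now +1
reciprocity: (75/383) = -1·(383/75) since 75 mod 4 = 3, 383 mod 4 = 3; sign now -1
(383/75) = (8/75)   [reduce mod 75]
8 = 2^3·1; (2/75) = -1 since 75 mod 8 = 3, so (8/75) = (-1)^3·(1/75); sign now +1
(1/75) = 1; final value = sign = +1

1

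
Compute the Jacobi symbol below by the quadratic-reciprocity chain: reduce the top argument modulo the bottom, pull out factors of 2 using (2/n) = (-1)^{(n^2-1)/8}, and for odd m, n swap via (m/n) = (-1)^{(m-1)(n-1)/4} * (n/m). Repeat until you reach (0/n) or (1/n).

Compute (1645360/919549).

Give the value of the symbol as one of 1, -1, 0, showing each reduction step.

0

(1645360/919549) = (725811/919549)   [reduce mod 919549]
reciprocity: (725811/919549) = +1·(919549/725811) since 725811 mod 4 = 3, 919549 mod 4 = 1; sign now +1
(919549/725811) = (193738/725811)   [reduce mod 725811]
193738 = 2^1·96869; (2/725811) = -1 since 725811 mod 8 = 3, so (193738/725811) = (-1)^1·(96869/725811); sign now -1
reciprocity: (96869/725811) = +1·(725811/96869) since 96869 mod 4 = 1, 725811 mod 4 = 3; sign now -1
(725811/96869) = (47728/96869)   [reduce mod 96869]
47728 = 2^4·2983; (2/96869) = -1 since 96869 mod 8 = 5, so (47728/96869) = (-1)^4·(2983/96869); sign now -1
reciprocity: (2983/96869) = +1·(96869/2983) since 2983 mod 4 = 3, 96869 mod 4 = 1; sign now -1
(96869/2983) = (1413/2983)   [reduce mod 2983]
reciprocity: (1413/2983) = +1·(2983/1413) since 1413 mod 4 = 1, 2983 mod 4 = 3; sign now -1
(2983/1413) = (157/1413)   [reduce mod 1413]
reciprocity: (157/1413) = +1·(1413/157) since 157 mod 4 = 1, 1413 mod 4 = 1; sign now -1
(1413/157) = (0/157)   [reduce mod 157]
(0/157) = 0   [gcd(a, n) > 1]; final value = 0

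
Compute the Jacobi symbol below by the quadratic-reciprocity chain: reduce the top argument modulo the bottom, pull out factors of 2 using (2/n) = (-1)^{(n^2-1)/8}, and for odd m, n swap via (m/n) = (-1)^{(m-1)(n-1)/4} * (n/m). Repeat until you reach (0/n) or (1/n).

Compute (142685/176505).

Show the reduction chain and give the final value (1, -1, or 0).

0

flip (142685/176505) -> (176505/142685): both odd, 142685 mod 4 = 1, 176505 mod 4 = 1, so the flip contributes +1; sign now +1
(176505/142685): 176505 mod 142685 = 33820, so (176505/142685) = (33820/142685)
factor out 2^2: 33820 = 2^2·8455; with 142685 mod 8 = 5, (2/142685) = -1; sign now +1; continue with (8455/142685)
flip (8455/142685) -> (142685/8455): both odd, 8455 mod 4 = 3, 142685 mod 4 = 1, so the flip contributes +1; sign now +1
(142685/8455): 142685 mod 8455 = 7405, so (142685/8455) = (7405/8455)
flip (7405/8455) -> (8455/7405): both odd, 7405 mod 4 = 1, 8455 mod 4 = 3, so the flip contributes +1; sign now +1
(8455/7405): 8455 mod 7405 = 1050, so (8455/7405) = (1050/7405)
factor out 2^1: 1050 = 2^1·525; with 7405 mod 8 = 5, (2/7405) = -1; sign now -1; continue with (525/7405)
flip (525/7405) -> (7405/525): both odd, 525 mod 4 = 1, 7405 mod 4 = 1, so the flip contributes +1; sign now -1
(7405/525): 7405 mod 525 = 55, so (7405/525) = (55/525)
flip (55/525) -> (525/55): both odd, 55 mod 4 = 3, 525 mod 4 = 1, so the flip contributes +1; sign now -1
(525/55): 525 mod 55 = 30, so (525/55) = (30/55)
factor out 2^1: 30 = 2^1·15; with 55 mod 8 = 7, (2/55) = +1; sign now -1; continue with (15/55)
flip (15/55) -> (55/15): both odd, 15 mod 4 = 3, 55 mod 4 = 3, so the flip contributes -1; sign now +1
(55/15): 55 mod 15 = 10, so (55/15) = (10/15)
factor out 2^1: 10 = 2^1·5; with 15 mod 8 = 7, (2/15) = +1; sign now +1; continue with (5/15)
flip (5/15) -> (15/5): both odd, 5 mod 4 = 1, 15 mod 4 = 3, so the flip contributes +1; sign now +1
(15/5): 15 mod 5 = 0, so (15/5) = (0/5)
reached (0/5); gcd(a, n) > 1, so (0/5) = 0 and the symbol is 0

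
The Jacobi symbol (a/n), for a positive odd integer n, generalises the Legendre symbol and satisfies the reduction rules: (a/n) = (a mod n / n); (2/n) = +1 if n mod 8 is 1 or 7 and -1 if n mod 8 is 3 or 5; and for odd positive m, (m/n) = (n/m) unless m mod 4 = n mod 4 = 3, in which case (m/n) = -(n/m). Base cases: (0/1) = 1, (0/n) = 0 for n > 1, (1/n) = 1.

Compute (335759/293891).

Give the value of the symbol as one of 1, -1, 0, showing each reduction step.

-1

(335759/293891) = (41868/293891)   [reduce mod 293891]
41868 = 2^2·10467; (2/293891) = -1 since 293891 mod 8 = 3, so (41868/293891) = (-1)^2·(10467/293891); sign now +1
reciprocity: (10467/293891) = -1·(293891/10467) since 10467 mod 4 = 3, 293891 mod 4 = 3; sign now -1
(293891/10467) = (815/10467)   [reduce mod 10467]
reciprocity: (815/10467) = -1·(10467/815) since 815 mod 4 = 3, 10467 mod 4 = 3; sign now +1
(10467/815) = (687/815)   [reduce mod 815]
reciprocity: (687/815) = -1·(815/687) since 687 mod 4 = 3, 815 mod 4 = 3; sign now -1
(815/687) = (128/687)   [reduce mod 687]
128 = 2^7·1; (2/687) = +1 since 687 mod 8 = 7, so (128/687) = (+1)^7·(1/687); sign now -1
(1/687) = 1; final value = sign = -1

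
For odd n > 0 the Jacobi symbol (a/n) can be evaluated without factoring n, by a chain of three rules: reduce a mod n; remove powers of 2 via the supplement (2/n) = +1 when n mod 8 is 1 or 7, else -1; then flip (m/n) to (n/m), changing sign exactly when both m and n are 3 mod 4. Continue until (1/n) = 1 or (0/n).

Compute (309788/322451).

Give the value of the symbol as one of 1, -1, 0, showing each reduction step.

309788 = 2^2·77447; (2/322451) = -1 since 322451 mod 8 = 3, so (309788/322451) = (-1)^2·(77447/322451); sign now +1
reciprocity: (77447/322451) = -1·(322451/77447) since 77447 mod 4 = 3, 322451 mod 4 = 3; sign now -1
(322451/77447) = (12663/77447)   [reduce mod 77447]
reciprocity: (12663/77447) = -1·(77447/12663) since 12663 mod 4 = 3, 77447 mod 4 = 3; sign now +1
(77447/12663) = (1469/12663)   [reduce mod 12663]
reciprocity: (1469/12663) = +1·(12663/1469) since 1469 mod 4 = 1, 12663 mod 4 = 3; sign now +1
(12663/1469) = (911/1469)   [reduce mod 1469]
reciprocity: (911/1469) = +1·(1469/911) since 911 mod 4 = 3, 1469 mod 4 = 1; sign now +1
(1469/911) = (558/911)   [reduce mod 911]
558 = 2^1·279; (2/911) = +1 since 911 mod 8 = 7, so (558/911) = (+1)^1·(279/911); sign now +1
reciprocity: (279/911) = -1·(911/279) since 279 mod 4 = 3, 911 mod 4 = 3; sign now -1
(911/279) = (74/279)   [reduce mod 279]
74 = 2^1·37; (2/279) = +1 since 279 mod 8 = 7, so (74/279) = (+1)^1·(37/279); sign now -1
reciprocity: (37/279) = +1·(279/37) since 37 mod 4 = 1, 279 mod 4 = 3; sign now -1
(279/37) = (20/37)   [reduce mod 37]
20 = 2^2·5; (2/37) = -1 since 37 mod 8 = 5, so (20/37) = (-1)^2·(5/37); sign now -1
reciprocity: (5/37) = +1·(37/5) since 5 mod 4 = 1, 37 mod 4 = 1; sign now -1
(37/5) = (2/5)   [reduce mod 5]
2 = 2^1·1; (2/5) = -1 since 5 mod 8 = 5, so (2/5) = (-1)^1·(1/5); sign now +1
(1/5) = 1; final value = sign = +1

1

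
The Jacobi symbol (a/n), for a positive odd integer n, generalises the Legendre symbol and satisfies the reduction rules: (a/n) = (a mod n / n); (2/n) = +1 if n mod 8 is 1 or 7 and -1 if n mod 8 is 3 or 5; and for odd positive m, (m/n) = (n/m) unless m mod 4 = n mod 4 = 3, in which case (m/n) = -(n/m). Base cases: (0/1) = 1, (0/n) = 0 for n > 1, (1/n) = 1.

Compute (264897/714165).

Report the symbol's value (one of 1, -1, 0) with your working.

0

reciprocity: (264897/714165) = +1·(714165/264897) since 264897 mod 4 = 1, 714165 mod 4 = 1; sign now +1
(714165/264897) = (184371/264897)   [reduce mod 264897]
reciprocity: (184371/264897) = +1·(264897/184371) since 184371 mod 4 = 3, 264897 mod 4 = 1; sign now +1
(264897/184371) = (80526/184371)   [reduce mod 184371]
80526 = 2^1·40263; (2/184371) = -1 since 184371 mod 8 = 3, so (80526/184371) = (-1)^1·(40263/184371); sign now -1
reciprocity: (40263/184371) = -1·(184371/40263) since 40263 mod 4 = 3, 184371 mod 4 = 3; sign now +1
(184371/40263) = (23319/40263)   [reduce mod 40263]
reciprocity: (23319/40263) = -1·(40263/23319) since 23319 mod 4 = 3, 40263 mod 4 = 3; sign now -1
(40263/23319) = (16944/23319)   [reduce mod 23319]
16944 = 2^4·1059; (2/23319) = +1 since 23319 mod 8 = 7, so (16944/23319) = (+1)^4·(1059/23319); sign now -1
reciprocity: (1059/23319) = -1·(23319/1059) since 1059 mod 4 = 3, 23319 mod 4 = 3; sign now +1
(23319/1059) = (21/1059)   [reduce mod 1059]
reciprocity: (21/1059) = +1·(1059/21) since 21 mod 4 = 1, 1059 mod 4 = 3; sign now +1
(1059/21) = (9/21)   [reduce mod 21]
reciprocity: (9/21) = +1·(21/9) since 9 mod 4 = 1, 21 mod 4 = 1; sign now +1
(21/9) = (3/9)   [reduce mod 9]
reciprocity: (3/9) = +1·(9/3) since 3 mod 4 = 3, 9 mod 4 = 1; sign now +1
(9/3) = (0/3)   [reduce mod 3]
(0/3) = 0   [gcd(a, n) > 1]; final value = 0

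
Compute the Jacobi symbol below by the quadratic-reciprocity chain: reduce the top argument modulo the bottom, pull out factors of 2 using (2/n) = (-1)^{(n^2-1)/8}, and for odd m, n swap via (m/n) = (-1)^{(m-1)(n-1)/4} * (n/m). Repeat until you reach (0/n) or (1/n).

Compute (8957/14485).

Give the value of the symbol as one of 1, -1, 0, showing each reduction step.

1

reciprocity: (8957/14485) = +1·(14485/8957) since 8957 mod 4 = 1, 14485 mod 4 = 1; sign now +1
(14485/8957) = (5528/8957)   [reduce mod 8957]
5528 = 2^3·691; (2/8957) = -1 since 8957 mod 8 = 5, so (5528/8957) = (-1)^3·(691/8957); sign now -1
reciprocity: (691/8957) = +1·(8957/691) since 691 mod 4 = 3, 8957 mod 4 = 1; sign now -1
(8957/691) = (665/691)   [reduce mod 691]
reciprocity: (665/691) = +1·(691/665) since 665 mod 4 = 1, 691 mod 4 = 3; sign now -1
(691/665) = (26/665)   [reduce mod 665]
26 = 2^1·13; (2/665) = +1 since 665 mod 8 = 1, so (26/665) = (+1)^1·(13/665); sign now -1
reciprocity: (13/665) = +1·(665/13) since 13 mod 4 = 1, 665 mod 4 = 1; sign now -1
(665/13) = (2/13)   [reduce mod 13]
2 = 2^1·1; (2/13) = -1 since 13 mod 8 = 5, so (2/13) = (-1)^1·(1/13); sign now +1
(1/13) = 1; final value = sign = +1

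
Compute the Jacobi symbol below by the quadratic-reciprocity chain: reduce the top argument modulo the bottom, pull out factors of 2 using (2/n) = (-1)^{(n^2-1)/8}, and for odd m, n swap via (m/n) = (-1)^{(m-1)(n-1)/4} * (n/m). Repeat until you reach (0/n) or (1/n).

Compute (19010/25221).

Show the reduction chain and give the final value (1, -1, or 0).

19010 = 2^1·9505; (2/25221) = -1 since 25221 mod 8 = 5, so (19010/25221) = (-1)^1·(9505/25221); sign now -1
reciprocity: (9505/25221) = +1·(25221/9505) since 9505 mod 4 = 1, 25221 mod 4 = 1; sign now -1
(25221/9505) = (6211/9505)   [reduce mod 9505]
reciprocity: (6211/9505) = +1·(9505/6211) since 6211 mod 4 = 3, 9505 mod 4 = 1; sign now -1
(9505/6211) = (3294/6211)   [reduce mod 6211]
3294 = 2^1·1647; (2/6211) = -1 since 6211 mod 8 = 3, so (3294/6211) = (-1)^1·(1647/6211); sign now +1
reciprocity: (1647/6211) = -1·(6211/1647) since 1647 mod 4 = 3, 6211 mod 4 = 3; sign now -1
(6211/1647) = (1270/1647)   [reduce mod 1647]
1270 = 2^1·635; (2/1647) = +1 since 1647 mod 8 = 7, so (1270/1647) = (+1)^1·(635/1647); sign now -1
reciprocity: (635/1647) = -1·(1647/635) since 635 mod 4 = 3, 1647 mod 4 = 3; sign now +1
(1647/635) = (377/635)   [reduce mod 635]
reciprocity: (377/635) = +1·(635/377) since 377 mod 4 = 1, 635 mod 4 = 3; sign now +1
(635/377) = (258/377)   [reduce mod 377]
258 = 2^1·129; (2/377) = +1 since 377 mod 8 = 1, so (258/377) = (+1)^1·(129/377); sign now +1
reciprocity: (129/377) = +1·(377/129) since 129 mod 4 = 1, 377 mod 4 = 1; sign now +1
(377/129) = (119/129)   [reduce mod 129]
reciprocity: (119/129) = +1·(129/119) since 119 mod 4 = 3, 129 mod 4 = 1; sign now +1
(129/119) = (10/119)   [reduce mod 119]
10 = 2^1·5; (2/119) = +1 since 119 mod 8 = 7, so (10/119) = (+1)^1·(5/119); sign now +1
reciprocity: (5/119) = +1·(119/5) since 5 mod 4 = 1, 119 mod 4 = 3; sign now +1
(119/5) = (4/5)   [reduce mod 5]
4 = 2^2·1; (2/5) = -1 since 5 mod 8 = 5, so (4/5) = (-1)^2·(1/5); sign now +1
(1/5) = 1; final value = sign = +1

1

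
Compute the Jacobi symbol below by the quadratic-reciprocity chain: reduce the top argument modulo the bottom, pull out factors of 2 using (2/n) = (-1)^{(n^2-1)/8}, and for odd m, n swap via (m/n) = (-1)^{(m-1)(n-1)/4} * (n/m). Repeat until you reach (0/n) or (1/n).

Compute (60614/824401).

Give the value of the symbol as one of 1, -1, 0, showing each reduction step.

1

60614 = 2^1·30307; (2/824401) = +1 since 824401 mod 8 = 1, so (60614/824401) = (+1)^1·(30307/824401); sign now +1
reciprocity: (30307/824401) = +1·(824401/30307) since 30307 mod 4 = 3, 824401 mod 4 = 1; sign now +1
(824401/30307) = (6112/30307)   [reduce mod 30307]
6112 = 2^5·191; (2/30307) = -1 since 30307 mod 8 = 3, so (6112/30307) = (-1)^5·(191/30307); sign now -1
reciprocity: (191/30307) = -1·(30307/191) since 191 mod 4 = 3, 30307 mod 4 = 3; sign now +1
(30307/191) = (129/191)   [reduce mod 191]
reciprocity: (129/191) = +1·(191/129) since 129 mod 4 = 1, 191 mod 4 = 3; sign now +1
(191/129) = (62/129)   [reduce mod 129]
62 = 2^1·31; (2/129) = +1 since 129 mod 8 = 1, so (62/129) = (+1)^1·(31/129); sign now +1
reciprocity: (31/129) = +1·(129/31) since 31 mod 4 = 3, 129 mod 4 = 1; sign now +1
(129/31) = (5/31)   [reduce mod 31]
reciprocity: (5/31) = +1·(31/5) since 5 mod 4 = 1, 31 mod 4 = 3; sign now +1
(31/5) = (1/5)   [reduce mod 5]
(1/5) = 1; final value = sign = +1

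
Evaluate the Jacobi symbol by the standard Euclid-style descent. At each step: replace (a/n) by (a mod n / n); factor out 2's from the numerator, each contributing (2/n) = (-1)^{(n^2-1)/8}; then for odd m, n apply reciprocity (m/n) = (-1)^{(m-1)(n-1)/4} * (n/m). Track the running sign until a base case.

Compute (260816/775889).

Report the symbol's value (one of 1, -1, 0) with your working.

-1

260816 = 2^4·16301; (2/775889) = +1 since 775889 mod 8 = 1, so (260816/775889) = (+1)^4·(16301/775889); sign now +1
reciprocity: (16301/775889) = +1·(775889/16301) since 16301 mod 4 = 1, 775889 mod 4 = 1; sign now +1
(775889/16301) = (9742/16301)   [reduce mod 16301]
9742 = 2^1·4871; (2/16301) = -1 since 16301 mod 8 = 5, so (9742/16301) = (-1)^1·(4871/16301); sign now -1
reciprocity: (4871/16301) = +1·(16301/4871) since 4871 mod 4 = 3, 16301 mod 4 = 1; sign now -1
(16301/4871) = (1688/4871)   [reduce mod 4871]
1688 = 2^3·211; (2/4871) = +1 since 4871 mod 8 = 7, so (1688/4871) = (+1)^3·(211/4871); sign now -1
reciprocity: (211/4871) = -1·(4871/211) since 211 mod 4 = 3, 4871 mod 4 = 3; sign now +1
(4871/211) = (18/211)   [reduce mod 211]
18 = 2^1·9; (2/211) = -1 since 211 mod 8 = 3, so (18/211) = (-1)^1·(9/211); sign now -1
reciprocity: (9/211) = +1·(211/9) since 9 mod 4 = 1, 211 mod 4 = 3; sign now -1
(211/9) = (4/9)   [reduce mod 9]
4 = 2^2·1; (2/9) = +1 since 9 mod 8 = 1, so (4/9) = (+1)^2·(1/9); sign now -1
(1/9) = 1; final value = sign = -1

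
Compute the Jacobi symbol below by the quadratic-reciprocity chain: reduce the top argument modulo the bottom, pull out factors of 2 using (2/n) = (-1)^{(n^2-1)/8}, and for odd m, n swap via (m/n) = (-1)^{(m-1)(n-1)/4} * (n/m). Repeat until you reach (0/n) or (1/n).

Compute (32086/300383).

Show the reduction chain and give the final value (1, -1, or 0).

-1

32086 = 2^1·16043; (2/300383) = +1 since 300383 mod 8 = 7, so (32086/300383) = (+1)^1·(16043/300383); sign now +1
reciprocity: (16043/300383) = -1·(300383/16043) since 16043 mod 4 = 3, 300383 mod 4 = 3; sign now -1
(300383/16043) = (11609/16043)   [reduce mod 16043]
reciprocity: (11609/16043) = +1·(16043/11609) since 11609 mod 4 = 1, 16043 mod 4 = 3; sign now -1
(16043/11609) = (4434/11609)   [reduce mod 11609]
4434 = 2^1·2217; (2/11609) = +1 since 11609 mod 8 = 1, so (4434/11609) = (+1)^1·(2217/11609); sign now -1
reciprocity: (2217/11609) = +1·(11609/2217) since 2217 mod 4 = 1, 11609 mod 4 = 1; sign now -1
(11609/2217) = (524/2217)   [reduce mod 2217]
524 = 2^2·131; (2/2217) = +1 since 2217 mod 8 = 1, so (524/2217) = (+1)^2·(131/2217); sign now -1
reciprocity: (131/2217) = +1·(2217/131) since 131 mod 4 = 3, 2217 mod 4 = 1; sign now -1
(2217/131) = (121/131)   [reduce mod 131]
reciprocity: (121/131) = +1·(131/121) since 121 mod 4 = 1, 131 mod 4 = 3; sign now -1
(131/121) = (10/121)   [reduce mod 121]
10 = 2^1·5; (2/121) = +1 since 121 mod 8 = 1, so (10/121) = (+1)^1·(5/121); sign now -1
reciprocity: (5/121) = +1·(121/5) since 5 mod 4 = 1, 121 mod 4 = 1; sign now -1
(121/5) = (1/5)   [reduce mod 5]
(1/5) = 1; final value = sign = -1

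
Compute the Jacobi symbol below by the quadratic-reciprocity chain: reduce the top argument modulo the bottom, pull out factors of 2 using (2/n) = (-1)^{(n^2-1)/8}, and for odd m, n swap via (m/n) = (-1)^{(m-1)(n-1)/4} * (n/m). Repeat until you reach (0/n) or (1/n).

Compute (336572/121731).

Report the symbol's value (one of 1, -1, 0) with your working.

-1

(336572/121731) = (93110/121731)   [reduce mod 121731]
93110 = 2^1·46555; (2/121731) = -1 since 121731 mod 8 = 3, so (93110/121731) = (-1)^1·(46555/121731); sign now -1
reciprocity: (46555/121731) = -1·(121731/46555) since 46555 mod 4 = 3, 121731 mod 4 = 3; sign now +1
(121731/46555) = (28621/46555)   [reduce mod 46555]
reciprocity: (28621/46555) = +1·(46555/28621) since 28621 mod 4 = 1, 46555 mod 4 = 3; sign now +1
(46555/28621) = (17934/28621)   [reduce mod 28621]
17934 = 2^1·8967; (2/28621) = -1 since 28621 mod 8 = 5, so (17934/28621) = (-1)^1·(8967/28621); sign now -1
reciprocity: (8967/28621) = +1·(28621/8967) since 8967 mod 4 = 3, 28621 mod 4 = 1; sign now -1
(28621/8967) = (1720/8967)   [reduce mod 8967]
1720 = 2^3·215; (2/8967) = +1 since 8967 mod 8 = 7, so (1720/8967) = (+1)^3·(215/8967); sign now -1
reciprocity: (215/8967) = -1·(8967/215) since 215 mod 4 = 3, 8967 mod 4 = 3; sign now +1
(8967/215) = (152/215)   [reduce mod 215]
152 = 2^3·19; (2/215) = +1 since 215 mod 8 = 7, so (152/215) = (+1)^3·(19/215); sign now +1
reciprocity: (19/215) = -1·(215/19) since 19 mod 4 = 3, 215 mod 4 = 3; sign now -1
(215/19) = (6/19)   [reduce mod 19]
6 = 2^1·3; (2/19) = -1 since 19 mod 8 = 3, so (6/19) = (-1)^1·(3/19); sign now +1
reciprocity: (3/19) = -1·(19/3) since 3 mod 4 = 3, 19 mod 4 = 3; sign now -1
(19/3) = (1/3)   [reduce mod 3]
(1/3) = 1; final value = sign = -1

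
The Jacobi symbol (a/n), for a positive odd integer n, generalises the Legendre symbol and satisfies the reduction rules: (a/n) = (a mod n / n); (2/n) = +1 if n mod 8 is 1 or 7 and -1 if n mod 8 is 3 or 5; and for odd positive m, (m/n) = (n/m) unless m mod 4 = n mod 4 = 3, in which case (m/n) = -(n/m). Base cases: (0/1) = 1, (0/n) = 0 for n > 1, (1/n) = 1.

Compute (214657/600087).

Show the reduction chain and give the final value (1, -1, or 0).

flip (214657/600087) -> (600087/214657): both odd, 214657 mod 4 = 1, 600087 mod 4 = 3, so the flip contributes +1; sign now +1
(600087/214657): 600087 mod 214657 = 170773, so (600087/214657) = (170773/214657)
flip (170773/214657) -> (214657/170773): both odd, 170773 mod 4 = 1, 214657 mod 4 = 1, so the flip contributes +1; sign now +1
(214657/170773): 214657 mod 170773 = 43884, so (214657/170773) = (43884/170773)
factor out 2^2: 43884 = 2^2·10971; with 170773 mod 8 = 5, (2/170773) = -1; sign now +1; continue with (10971/170773)
flip (10971/170773) -> (170773/10971): both odd, 10971 mod 4 = 3, 170773 mod 4 = 1, so the flip contributes +1; sign now +1
(170773/10971): 170773 mod 10971 = 6208, so (170773/10971) = (6208/10971)
factor out 2^6: 6208 = 2^6·97; with 10971 mod 8 = 3, (2/10971) = -1; sign now +1; continue with (97/10971)
flip (97/10971) -> (10971/97): both odd, 97 mod 4 = 1, 10971 mod 4 = 3, so the flip contributes +1; sign now +1
(10971/97): 10971 mod 97 = 10, so (10971/97) = (10/97)
factor out 2^1: 10 = 2^1·5; with 97 mod 8 = 1, (2/97) = +1; sign now +1; continue with (5/97)
flip (5/97) -> (97/5): both odd, 5 mod 4 = 1, 97 mod 4 = 1, so the flip contributes +1; sign now +1
(97/5): 97 mod 5 = 2, so (97/5) = (2/5)
factor out 2^1: 2 = 2^1·1; with 5 mod 8 = 5, (2/5) = -1; sign now -1; continue with (1/5)
reached (1/5) = 1, so the symbol is -1

-1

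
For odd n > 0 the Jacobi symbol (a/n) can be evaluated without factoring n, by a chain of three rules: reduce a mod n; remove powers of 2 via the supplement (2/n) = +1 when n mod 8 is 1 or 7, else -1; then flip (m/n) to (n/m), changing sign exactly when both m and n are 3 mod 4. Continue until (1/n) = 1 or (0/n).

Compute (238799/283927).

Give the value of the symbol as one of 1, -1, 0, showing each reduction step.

flip (238799/283927) -> (283927/238799): both odd, 238799 mod 4 = 3, 283927 mod 4 = 3, so the flip contributes -1; sign now -1
(283927/238799): 283927 mod 238799 = 45128, so (283927/238799) = (45128/238799)
factor out 2^3: 45128 = 2^3·5641; with 238799 mod 8 = 7, (2/238799) = +1; sign now -1; continue with (5641/238799)
flip (5641/238799) -> (238799/5641): both odd, 5641 mod 4 = 1, 238799 mod 4 = 3, so the flip contributes +1; sign now -1
(238799/5641): 238799 mod 5641 = 1877, so (238799/5641) = (1877/5641)
flip (1877/5641) -> (5641/1877): both odd, 1877 mod 4 = 1, 5641 mod 4 = 1, so the flip contributes +1; sign now -1
(5641/1877): 5641 mod 1877 = 10, so (5641/1877) = (10/1877)
factor out 2^1: 10 = 2^1·5; with 1877 mod 8 = 5, (2/1877) = -1; sign now +1; continue with (5/1877)
flip (5/1877) -> (1877/5): both odd, 5 mod 4 = 1, 1877 mod 4 = 1, so the flip contributes +1; sign now +1
(1877/5): 1877 mod 5 = 2, so (1877/5) = (2/5)
factor out 2^1: 2 = 2^1·1; with 5 mod 8 = 5, (2/5) = -1; sign now -1; continue with (1/5)
reached (1/5) = 1, so the symbol is -1

-1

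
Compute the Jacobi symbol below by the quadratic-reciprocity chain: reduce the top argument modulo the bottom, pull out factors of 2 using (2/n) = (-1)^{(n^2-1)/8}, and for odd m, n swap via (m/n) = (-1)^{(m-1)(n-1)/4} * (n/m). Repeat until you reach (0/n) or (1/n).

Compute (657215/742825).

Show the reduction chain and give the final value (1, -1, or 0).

0

reciprocity: (657215/742825) = +1·(742825/657215) since 657215 mod 4 = 3, 742825 mod 4 = 1; sign now +1
(742825/657215) = (85610/657215)   [reduce mod 657215]
85610 = 2^1·42805; (2/657215) = +1 since 657215 mod 8 = 7, so (85610/657215) = (+1)^1·(42805/657215); sign now +1
reciprocity: (42805/657215) = +1·(657215/42805) since 42805 mod 4 = 1, 657215 mod 4 = 3; sign now +1
(657215/42805) = (15140/42805)   [reduce mod 42805]
15140 = 2^2·3785; (2/42805) = -1 since 42805 mod 8 = 5, so (15140/42805) = (-1)^2·(3785/42805); sign now +1
reciprocity: (3785/42805) = +1·(42805/3785) since 3785 mod 4 = 1, 42805 mod 4 = 1; sign now +1
(42805/3785) = (1170/3785)   [reduce mod 3785]
1170 = 2^1·585; (2/3785) = +1 since 3785 mod 8 = 1, so (1170/3785) = (+1)^1·(585/3785); sign now +1
reciprocity: (585/3785) = +1·(3785/585) since 585 mod 4 = 1, 3785 mod 4 = 1; sign now +1
(3785/585) = (275/585)   [reduce mod 585]
reciprocity: (275/585) = +1·(585/275) since 275 mod 4 = 3, 585 mod 4 = 1; sign now +1
(585/275) = (35/275)   [reduce mod 275]
reciprocity: (35/275) = -1·(275/35) since 35 mod 4 = 3, 275 mod 4 = 3; sign now -1
(275/35) = (30/35)   [reduce mod 35]
30 = 2^1·15; (2/35) = -1 since 35 mod 8 = 3, so (30/35) = (-1)^1·(15/35); sign now +1
reciprocity: (15/35) = -1·(35/15) since 15 mod 4 = 3, 35 mod 4 = 3; sign now -1
(35/15) = (5/15)   [reduce mod 15]
reciprocity: (5/15) = +1·(15/5) since 5 mod 4 = 1, 15 mod 4 = 3; sign now -1
(15/5) = (0/5)   [reduce mod 5]
(0/5) = 0   [gcd(a, n) > 1]; final value = 0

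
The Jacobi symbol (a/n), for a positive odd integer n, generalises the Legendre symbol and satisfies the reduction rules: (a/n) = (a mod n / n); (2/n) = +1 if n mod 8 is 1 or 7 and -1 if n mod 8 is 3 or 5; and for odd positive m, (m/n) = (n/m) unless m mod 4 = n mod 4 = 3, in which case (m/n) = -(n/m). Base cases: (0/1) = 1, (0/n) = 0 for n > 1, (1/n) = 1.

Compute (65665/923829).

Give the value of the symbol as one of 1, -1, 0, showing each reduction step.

1

flip (65665/923829) -> (923829/65665): both odd, 65665 mod 4 = 1, 923829 mod 4 = 1, so the flip contributes +1; sign now +1
(923829/65665): 923829 mod 65665 = 4519, so (923829/65665) = (4519/65665)
flip (4519/65665) -> (65665/4519): both odd, 4519 mod 4 = 3, 65665 mod 4 = 1, so the flip contributes +1; sign now +1
(65665/4519): 65665 mod 4519 = 2399, so (65665/4519) = (2399/4519)
flip (2399/4519) -> (4519/2399): both odd, 2399 mod 4 = 3, 4519 mod 4 = 3, so the flip contributes -1; sign now -1
(4519/2399): 4519 mod 2399 = 2120, so (4519/2399) = (2120/2399)
factor out 2^3: 2120 = 2^3·265; with 2399 mod 8 = 7, (2/2399) = +1; sign now -1; continue with (265/2399)
flip (265/2399) -> (2399/265): both odd, 265 mod 4 = 1, 2399 mod 4 = 3, so the flip contributes +1; sign now -1
(2399/265): 2399 mod 265 = 14, so (2399/265) = (14/265)
factor out 2^1: 14 = 2^1·7; with 265 mod 8 = 1, (2/265) = +1; sign now -1; continue with (7/265)
flip (7/265) -> (265/7): both odd, 7 mod 4 = 3, 265 mod 4 = 1, so the flip contributes +1; sign now -1
(265/7): 265 mod 7 = 6, so (265/7) = (6/7)
factor out 2^1: 6 = 2^1·3; with 7 mod 8 = 7, (2/7) = +1; sign now -1; continue with (3/7)
flip (3/7) -> (7/3): both odd, 3 mod 4 = 3, 7 mod 4 = 3, so the flip contributes -1; sign now +1
(7/3): 7 mod 3 = 1, so (7/3) = (1/3)
reached (1/3) = 1, so the symbol is +1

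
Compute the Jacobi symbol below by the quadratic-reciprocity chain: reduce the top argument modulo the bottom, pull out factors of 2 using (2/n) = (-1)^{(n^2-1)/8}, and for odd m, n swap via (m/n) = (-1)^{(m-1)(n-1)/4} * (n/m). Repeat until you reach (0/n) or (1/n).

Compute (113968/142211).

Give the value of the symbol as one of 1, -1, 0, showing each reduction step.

113968 = 2^4·7123; (2/142211) = -1 since 142211 mod 8 = 3, so (113968/142211) = (-1)^4·(7123/142211); sign now +1
reciprocity: (7123/142211) = -1·(142211/7123) since 7123 mod 4 = 3, 142211 mod 4 = 3; sign now -1
(142211/7123) = (6874/7123)   [reduce mod 7123]
6874 = 2^1·3437; (2/7123) = -1 since 7123 mod 8 = 3, so (6874/7123) = (-1)^1·(3437/7123); sign now +1
reciprocity: (3437/7123) = +1·(7123/3437) since 3437 mod 4 = 1, 7123 mod 4 = 3; sign now +1
(7123/3437) = (249/3437)   [reduce mod 3437]
reciprocity: (249/3437) = +1·(3437/249) since 249 mod 4 = 1, 3437 mod 4 = 1; sign now +1
(3437/249) = (200/249)   [reduce mod 249]
200 = 2^3·25; (2/249) = +1 since 249 mod 8 = 1, so (200/249) = (+1)^3·(25/249); sign now +1
reciprocity: (25/249) = +1·(249/25) since 25 mod 4 = 1, 249 mod 4 = 1; sign now +1
(249/25) = (24/25)   [reduce mod 25]
24 = 2^3·3; (2/25) = +1 since 25 mod 8 = 1, so (24/25) = (+1)^3·(3/25); sign now +1
reciprocity: (3/25) = +1·(25/3) since 3 mod 4 = 3, 25 mod 4 = 1; sign now +1
(25/3) = (1/3)   [reduce mod 3]
(1/3) = 1; final value = sign = +1

1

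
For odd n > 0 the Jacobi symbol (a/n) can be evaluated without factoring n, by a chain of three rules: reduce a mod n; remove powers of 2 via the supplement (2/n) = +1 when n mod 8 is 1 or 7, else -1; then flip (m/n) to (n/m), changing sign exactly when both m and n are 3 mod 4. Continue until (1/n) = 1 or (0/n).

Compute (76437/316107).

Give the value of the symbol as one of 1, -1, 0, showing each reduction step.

0

flip (76437/316107) -> (316107/76437): both odd, 76437 mod 4 = 1, 316107 mod 4 = 3, so the flip contributes +1; sign now +1
(316107/76437): 316107 mod 76437 = 10359, so (316107/76437) = (10359/76437)
flip (10359/76437) -> (76437/10359): both odd, 10359 mod 4 = 3, 76437 mod 4 = 1, so the flip contributes +1; sign now +1
(76437/10359): 76437 mod 10359 = 3924, so (76437/10359) = (3924/10359)
factor out 2^2: 3924 = 2^2·981; with 10359 mod 8 = 7, (2/10359) = +1; sign now +1; continue with (981/10359)
flip (981/10359) -> (10359/981): both odd, 981 mod 4 = 1, 10359 mod 4 = 3, so the flip contributes +1; sign now +1
(10359/981): 10359 mod 981 = 549, so (10359/981) = (549/981)
flip (549/981) -> (981/549): both odd, 549 mod 4 = 1, 981 mod 4 = 1, so the flip contributes +1; sign now +1
(981/549): 981 mod 549 = 432, so (981/549) = (432/549)
factor out 2^4: 432 = 2^4·27; with 549 mod 8 = 5, (2/549) = -1; sign now +1; continue with (27/549)
flip (27/549) -> (549/27): both odd, 27 mod 4 = 3, 549 mod 4 = 1, so the flip contributes +1; sign now +1
(549/27): 549 mod 27 = 9, so (549/27) = (9/27)
flip (9/27) -> (27/9): both odd, 9 mod 4 = 1, 27 mod 4 = 3, so the flip contributes +1; sign now +1
(27/9): 27 mod 9 = 0, so (27/9) = (0/9)
reached (0/9); gcd(a, n) > 1, so (0/9) = 0 and the symbol is 0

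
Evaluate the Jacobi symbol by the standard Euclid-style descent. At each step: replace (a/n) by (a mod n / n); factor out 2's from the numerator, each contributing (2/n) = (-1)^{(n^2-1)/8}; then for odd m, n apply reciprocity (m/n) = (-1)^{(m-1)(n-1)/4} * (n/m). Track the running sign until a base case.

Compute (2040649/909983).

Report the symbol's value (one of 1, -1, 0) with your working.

(2040649/909983) = (220683/909983)   [reduce mod 909983]
reciprocity: (220683/909983) = -1·(909983/220683) since 220683 mod 4 = 3, 909983 mod 4 = 3; sign now -1
(909983/220683) = (27251/220683)   [reduce mod 220683]
reciprocity: (27251/220683) = -1·(220683/27251) since 27251 mod 4 = 3, 220683 mod 4 = 3; sign now +1
(220683/27251) = (2675/27251)   [reduce mod 27251]
reciprocity: (2675/27251) = -1·(27251/2675) since 2675 mod 4 = 3, 27251 mod 4 = 3; sign now -1
(27251/2675) = (501/2675)   [reduce mod 2675]
reciprocity: (501/2675) = +1·(2675/501) since 501 mod 4 = 1, 2675 mod 4 = 3; sign now -1
(2675/501) = (170/501)   [reduce mod 501]
170 = 2^1·85; (2/501) = -1 since 501 mod 8 = 5, so (170/501) = (-1)^1·(85/501); sign now +1
reciprocity: (85/501) = +1·(501/85) since 85 mod 4 = 1, 501 mod 4 = 1; sign now +1
(501/85) = (76/85)   [reduce mod 85]
76 = 2^2·19; (2/85) = -1 since 85 mod 8 = 5, so (76/85) = (-1)^2·(19/85); sign now +1
reciprocity: (19/85) = +1·(85/19) since 19 mod 4 = 3, 85 mod 4 = 1; sign now +1
(85/19) = (9/19)   [reduce mod 19]
reciprocity: (9/19) = +1·(19/9) since 9 mod 4 = 1, 19 mod 4 = 3; sign now +1
(19/9) = (1/9)   [reduce mod 9]
(1/9) = 1; final value = sign = +1

1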